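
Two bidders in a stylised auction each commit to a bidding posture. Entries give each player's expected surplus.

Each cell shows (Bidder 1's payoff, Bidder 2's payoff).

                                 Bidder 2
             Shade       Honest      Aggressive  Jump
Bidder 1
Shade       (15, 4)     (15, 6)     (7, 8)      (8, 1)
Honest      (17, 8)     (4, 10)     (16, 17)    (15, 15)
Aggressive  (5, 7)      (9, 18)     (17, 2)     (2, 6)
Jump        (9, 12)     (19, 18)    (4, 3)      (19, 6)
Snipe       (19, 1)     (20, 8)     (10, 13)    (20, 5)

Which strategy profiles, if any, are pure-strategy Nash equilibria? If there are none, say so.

There is no pure-strategy Nash equilibrium.

Bidder 1 against Shade: payoffs 15, 17, 5, 9, 19 → best response Snipe.
Bidder 1 against Honest: payoffs 15, 4, 9, 19, 20 → best response Snipe.
Bidder 1 against Aggressive: payoffs 7, 16, 17, 4, 10 → best response Aggressive.
Bidder 1 against Jump: payoffs 8, 15, 2, 19, 20 → best response Snipe.
Bidder 2 against Shade: payoffs 4, 6, 8, 1 → best response Aggressive.
Bidder 2 against Honest: payoffs 8, 10, 17, 15 → best response Aggressive.
Bidder 2 against Aggressive: payoffs 7, 18, 2, 6 → best response Honest.
Bidder 2 against Jump: payoffs 12, 18, 3, 6 → best response Honest.
Bidder 2 against Snipe: payoffs 1, 8, 13, 5 → best response Aggressive.
No profile is a mutual best response for all players.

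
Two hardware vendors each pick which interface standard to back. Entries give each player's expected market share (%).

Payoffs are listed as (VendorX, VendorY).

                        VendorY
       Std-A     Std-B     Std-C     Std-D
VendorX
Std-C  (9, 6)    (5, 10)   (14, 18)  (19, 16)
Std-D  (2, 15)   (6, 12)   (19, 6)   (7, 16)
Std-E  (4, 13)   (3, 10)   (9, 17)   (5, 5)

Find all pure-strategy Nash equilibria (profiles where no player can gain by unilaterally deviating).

none

(Std-C, Std-A): VendorY can switch to Std-B (6 → 10). Not NE.
(Std-C, Std-B): VendorX can switch to Std-D (5 → 6). Not NE.
(Std-C, Std-C): VendorX can switch to Std-D (14 → 19). Not NE.
(Std-C, Std-D): VendorY can switch to Std-C (16 → 18). Not NE.
(Std-D, Std-A): VendorX can switch to Std-C (2 → 9). Not NE.
(Std-D, Std-B): VendorY can switch to Std-A (12 → 15). Not NE.
(Std-D, Std-C): VendorY can switch to Std-A (6 → 15). Not NE.
(Std-D, Std-D): VendorX can switch to Std-C (7 → 19). Not NE.
(The remaining 4 profiles each have a profitable deviation by the same check.)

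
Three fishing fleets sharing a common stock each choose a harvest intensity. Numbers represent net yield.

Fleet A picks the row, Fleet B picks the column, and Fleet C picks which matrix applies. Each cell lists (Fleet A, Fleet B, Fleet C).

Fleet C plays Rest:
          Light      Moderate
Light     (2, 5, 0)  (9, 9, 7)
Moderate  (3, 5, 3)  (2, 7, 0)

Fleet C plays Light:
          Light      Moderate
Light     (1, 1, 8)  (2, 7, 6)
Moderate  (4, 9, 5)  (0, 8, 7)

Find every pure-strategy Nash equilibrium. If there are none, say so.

(Light, Light, Rest): Fleet A can switch to Moderate (2 → 3). Not NE.
(Light, Light, Light): Fleet A can switch to Moderate (1 → 4). Not NE.
(Light, Moderate, Rest): Fleet A gets 9, best alternative 2; Fleet B gets 9, best alternative 5; Fleet C gets 7, best alternative 6. No profitable deviation — NE.
(Light, Moderate, Light): Fleet C can switch to Rest (6 → 7). Not NE.
(Moderate, Light, Rest): Fleet B can switch to Moderate (5 → 7). Not NE.
(Moderate, Light, Light): Fleet A gets 4, best alternative 1; Fleet B gets 9, best alternative 8; Fleet C gets 5, best alternative 3. No profitable deviation — NE.
(Moderate, Moderate, Rest): Fleet A can switch to Light (2 → 9). Not NE.
(Moderate, Moderate, Light): Fleet A can switch to Light (0 → 2). Not NE.

The pure Nash equilibria are (Light, Moderate, Rest) and (Moderate, Light, Light).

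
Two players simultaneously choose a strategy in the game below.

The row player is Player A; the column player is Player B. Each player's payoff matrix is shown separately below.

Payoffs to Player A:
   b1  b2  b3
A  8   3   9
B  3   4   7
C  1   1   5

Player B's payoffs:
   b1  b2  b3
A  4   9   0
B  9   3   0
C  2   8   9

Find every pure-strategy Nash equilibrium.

There is no pure-strategy Nash equilibrium.

(A, b1): Player B can switch to b2 (4 → 9). Not NE.
(A, b2): Player A can switch to B (3 → 4). Not NE.
(A, b3): Player B can switch to b1 (0 → 4). Not NE.
(B, b1): Player A can switch to A (3 → 8). Not NE.
(B, b2): Player B can switch to b1 (3 → 9). Not NE.
(B, b3): Player A can switch to A (7 → 9). Not NE.
(C, b1): Player A can switch to A (1 → 8). Not NE.
(C, b2): Player A can switch to A (1 → 3). Not NE.
(C, b3): Player A can switch to A (5 → 9). Not NE.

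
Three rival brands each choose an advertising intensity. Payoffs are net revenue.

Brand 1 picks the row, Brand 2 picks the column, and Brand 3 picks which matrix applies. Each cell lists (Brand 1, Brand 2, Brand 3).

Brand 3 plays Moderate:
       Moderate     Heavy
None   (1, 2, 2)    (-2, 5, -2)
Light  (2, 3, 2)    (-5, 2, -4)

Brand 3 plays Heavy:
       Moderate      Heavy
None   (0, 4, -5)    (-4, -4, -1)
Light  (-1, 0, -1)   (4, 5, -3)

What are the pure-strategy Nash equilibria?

Mark each player's best response to every combination of opponents' strategies; a profile where every player is best-responding is a pure Nash equilibrium.
Brand 1 against (Moderate, Moderate): payoffs 1, 2 → best response Light.
Brand 1 against (Moderate, Heavy): payoffs 0, -1 → best response None.
Brand 1 against (Heavy, Moderate): payoffs -2, -5 → best response None.
Brand 1 against (Heavy, Heavy): payoffs -4, 4 → best response Light.
Brand 2 against (None, Moderate): payoffs 2, 5 → best response Heavy.
Brand 2 against (None, Heavy): payoffs 4, -4 → best response Moderate.
Brand 2 against (Light, Moderate): payoffs 3, 2 → best response Moderate.
Brand 2 against (Light, Heavy): payoffs 0, 5 → best response Heavy.
Brand 3 against (None, Moderate): payoffs 2, -5 → best response Moderate.
Brand 3 against (None, Heavy): payoffs -2, -1 → best response Heavy.
Brand 3 against (Light, Moderate): payoffs 2, -1 → best response Moderate.
Brand 3 against (Light, Heavy): payoffs -4, -3 → best response Heavy.
Mutual best responses: (Light, Moderate, Moderate); (Light, Heavy, Heavy).

Pure-strategy Nash equilibria: (Light, Moderate, Moderate), (Light, Heavy, Heavy)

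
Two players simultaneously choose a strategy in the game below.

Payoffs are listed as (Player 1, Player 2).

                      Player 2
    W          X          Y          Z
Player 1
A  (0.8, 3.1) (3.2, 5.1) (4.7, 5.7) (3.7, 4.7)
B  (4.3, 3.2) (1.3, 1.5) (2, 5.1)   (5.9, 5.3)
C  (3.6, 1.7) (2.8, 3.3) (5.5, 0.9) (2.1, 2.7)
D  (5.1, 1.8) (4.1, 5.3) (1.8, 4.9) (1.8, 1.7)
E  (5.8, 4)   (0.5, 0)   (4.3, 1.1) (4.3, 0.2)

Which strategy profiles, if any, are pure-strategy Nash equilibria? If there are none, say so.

Mark each player's best response to every combination of opponents' strategies; a profile where every player is best-responding is a pure Nash equilibrium.
Player 1 against W: payoffs 0.8, 4.3, 3.6, 5.1, 5.8 → best response E.
Player 1 against X: payoffs 3.2, 1.3, 2.8, 4.1, 0.5 → best response D.
Player 1 against Y: payoffs 4.7, 2, 5.5, 1.8, 4.3 → best response C.
Player 1 against Z: payoffs 3.7, 5.9, 2.1, 1.8, 4.3 → best response B.
Player 2 against A: payoffs 3.1, 5.1, 5.7, 4.7 → best response Y.
Player 2 against B: payoffs 3.2, 1.5, 5.1, 5.3 → best response Z.
Player 2 against C: payoffs 1.7, 3.3, 0.9, 2.7 → best response X.
Player 2 against D: payoffs 1.8, 5.3, 4.9, 1.7 → best response X.
Player 2 against E: payoffs 4, 0, 1.1, 0.2 → best response W.
Mutual best responses: (B, Z); (D, X); (E, W).

Pure-strategy Nash equilibria: (B, Z), (D, X), (E, W)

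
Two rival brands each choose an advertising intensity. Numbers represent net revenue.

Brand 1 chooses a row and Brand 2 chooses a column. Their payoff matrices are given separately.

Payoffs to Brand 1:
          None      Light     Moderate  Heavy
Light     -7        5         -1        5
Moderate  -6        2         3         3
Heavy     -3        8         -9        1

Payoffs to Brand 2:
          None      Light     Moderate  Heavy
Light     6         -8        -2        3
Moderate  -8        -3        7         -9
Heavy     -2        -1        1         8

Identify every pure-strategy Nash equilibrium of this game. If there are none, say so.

Brand 1 against None: payoffs -7, -6, -3 → best response Heavy.
Brand 1 against Light: payoffs 5, 2, 8 → best response Heavy.
Brand 1 against Moderate: payoffs -1, 3, -9 → best response Moderate.
Brand 1 against Heavy: payoffs 5, 3, 1 → best response Light.
Brand 2 against Light: payoffs 6, -8, -2, 3 → best response None.
Brand 2 against Moderate: payoffs -8, -3, 7, -9 → best response Moderate.
Brand 2 against Heavy: payoffs -2, -1, 1, 8 → best response Heavy.
Mutual best responses: (Moderate, Moderate).

(Moderate, Moderate)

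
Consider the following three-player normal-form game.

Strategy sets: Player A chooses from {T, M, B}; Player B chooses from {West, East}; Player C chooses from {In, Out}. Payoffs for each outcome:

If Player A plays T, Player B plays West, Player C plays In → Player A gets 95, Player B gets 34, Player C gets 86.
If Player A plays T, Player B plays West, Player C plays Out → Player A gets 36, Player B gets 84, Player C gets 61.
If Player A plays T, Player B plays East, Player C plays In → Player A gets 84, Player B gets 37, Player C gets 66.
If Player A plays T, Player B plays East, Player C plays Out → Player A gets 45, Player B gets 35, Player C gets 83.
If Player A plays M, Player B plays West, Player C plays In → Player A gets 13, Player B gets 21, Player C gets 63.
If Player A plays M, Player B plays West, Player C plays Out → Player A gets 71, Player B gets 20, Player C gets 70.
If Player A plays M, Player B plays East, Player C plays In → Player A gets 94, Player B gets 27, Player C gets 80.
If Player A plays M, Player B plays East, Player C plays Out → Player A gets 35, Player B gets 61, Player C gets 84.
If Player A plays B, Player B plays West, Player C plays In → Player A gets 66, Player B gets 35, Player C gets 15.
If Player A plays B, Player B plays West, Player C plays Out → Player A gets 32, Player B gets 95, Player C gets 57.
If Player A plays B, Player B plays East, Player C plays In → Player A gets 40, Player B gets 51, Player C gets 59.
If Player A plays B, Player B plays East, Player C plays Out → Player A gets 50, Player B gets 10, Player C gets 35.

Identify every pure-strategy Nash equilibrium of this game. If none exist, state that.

(T, West, In): Player B can switch to East (34 → 37). Not NE.
(T, West, Out): Player A can switch to M (36 → 71). Not NE.
(T, East, In): Player A can switch to M (84 → 94). Not NE.
(T, East, Out): Player A can switch to B (45 → 50). Not NE.
(M, West, In): Player A can switch to T (13 → 95). Not NE.
(M, West, Out): Player B can switch to East (20 → 61). Not NE.
(M, East, In): Player C can switch to Out (80 → 84). Not NE.
(M, East, Out): Player A can switch to T (35 → 45). Not NE.
(B, West, In): Player A can switch to T (66 → 95). Not NE.
(B, West, Out): Player A can switch to T (32 → 36). Not NE.
(The remaining 2 profiles each have a profitable deviation by the same check.)

There is no pure-strategy Nash equilibrium.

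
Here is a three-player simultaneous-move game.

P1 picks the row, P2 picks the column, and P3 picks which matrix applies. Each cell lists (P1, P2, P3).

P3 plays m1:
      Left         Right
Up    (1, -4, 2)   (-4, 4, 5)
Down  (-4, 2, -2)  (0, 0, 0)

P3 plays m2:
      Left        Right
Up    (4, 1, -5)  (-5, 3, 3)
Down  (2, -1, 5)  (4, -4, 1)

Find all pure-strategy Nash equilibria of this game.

none

P1 against (Left, m1): payoffs 1, -4 → best response Up.
P1 against (Left, m2): payoffs 4, 2 → best response Up.
P1 against (Right, m1): payoffs -4, 0 → best response Down.
P1 against (Right, m2): payoffs -5, 4 → best response Down.
P2 against (Up, m1): payoffs -4, 4 → best response Right.
P2 against (Up, m2): payoffs 1, 3 → best response Right.
P2 against (Down, m1): payoffs 2, 0 → best response Left.
P2 against (Down, m2): payoffs -1, -4 → best response Left.
P3 against (Up, Left): payoffs 2, -5 → best response m1.
P3 against (Up, Right): payoffs 5, 3 → best response m1.
P3 against (Down, Left): payoffs -2, 5 → best response m2.
P3 against (Down, Right): payoffs 0, 1 → best response m2.
No profile is a mutual best response for all players.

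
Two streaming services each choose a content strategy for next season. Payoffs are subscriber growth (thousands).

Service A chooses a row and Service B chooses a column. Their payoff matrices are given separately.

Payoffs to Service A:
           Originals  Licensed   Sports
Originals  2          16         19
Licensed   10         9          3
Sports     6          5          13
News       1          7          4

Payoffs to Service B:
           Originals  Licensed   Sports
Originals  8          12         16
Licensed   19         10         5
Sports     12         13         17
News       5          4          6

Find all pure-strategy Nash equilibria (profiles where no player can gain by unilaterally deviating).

The pure Nash equilibria are (Originals, Sports), (Licensed, Originals).

For each strategy profile, look for a profitable unilateral deviation.
(Originals, Originals): Service A can switch to Licensed (2 → 10). Not NE.
(Originals, Licensed): Service B can switch to Sports (12 → 16). Not NE.
(Originals, Sports): Service A gets 19, best alternative 13; Service B gets 16, best alternative 12. No profitable deviation — NE.
(Licensed, Originals): Service A gets 10, best alternative 6; Service B gets 19, best alternative 10. No profitable deviation — NE.
(Licensed, Licensed): Service A can switch to Originals (9 → 16). Not NE.
(Licensed, Sports): Service A can switch to Originals (3 → 19). Not NE.
(Sports, Originals): Service A can switch to Licensed (6 → 10). Not NE.
(Sports, Licensed): Service A can switch to Originals (5 → 16). Not NE.
(Sports, Sports): Service A can switch to Originals (13 → 19). Not NE.
(News, Originals): Service A can switch to Originals (1 → 2). Not NE.
(News, Licensed): Service A can switch to Originals (7 → 16). Not NE.
(News, Sports): Service A can switch to Originals (4 → 19). Not NE.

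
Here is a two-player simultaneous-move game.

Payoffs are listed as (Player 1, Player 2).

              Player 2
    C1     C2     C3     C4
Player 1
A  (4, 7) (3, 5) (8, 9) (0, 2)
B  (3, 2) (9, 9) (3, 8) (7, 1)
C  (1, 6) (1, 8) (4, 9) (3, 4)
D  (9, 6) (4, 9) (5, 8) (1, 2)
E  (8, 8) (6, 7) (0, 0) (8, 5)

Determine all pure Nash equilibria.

Pure-strategy Nash equilibria: (A, C3) and (B, C2)

(A, C1): Player 1 can switch to D (4 → 9). Not NE.
(A, C2): Player 1 can switch to B (3 → 9). Not NE.
(A, C3): Player 1 gets 8, best alternative 5; Player 2 gets 9, best alternative 7. No profitable deviation — NE.
(A, C4): Player 1 can switch to B (0 → 7). Not NE.
(B, C1): Player 1 can switch to A (3 → 4). Not NE.
(B, C2): Player 1 gets 9, best alternative 6; Player 2 gets 9, best alternative 8. No profitable deviation — NE.
(B, C3): Player 1 can switch to A (3 → 8). Not NE.
(B, C4): Player 1 can switch to E (7 → 8). Not NE.
(The remaining 12 profiles each have a profitable deviation by the same check.)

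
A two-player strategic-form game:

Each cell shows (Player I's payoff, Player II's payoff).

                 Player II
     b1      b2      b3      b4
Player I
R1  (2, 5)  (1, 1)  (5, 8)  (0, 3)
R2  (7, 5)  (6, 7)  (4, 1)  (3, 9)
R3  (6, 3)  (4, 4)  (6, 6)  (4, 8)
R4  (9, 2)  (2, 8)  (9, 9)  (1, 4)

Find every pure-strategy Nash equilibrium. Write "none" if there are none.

The pure Nash equilibria are (R3, b4), (R4, b3).

For each player, find the best response to each opponent profile; mutual best responses are the pure NE.
Player I against b1: payoffs 2, 7, 6, 9 → best response R4.
Player I against b2: payoffs 1, 6, 4, 2 → best response R2.
Player I against b3: payoffs 5, 4, 6, 9 → best response R4.
Player I against b4: payoffs 0, 3, 4, 1 → best response R3.
Player II against R1: payoffs 5, 1, 8, 3 → best response b3.
Player II against R2: payoffs 5, 7, 1, 9 → best response b4.
Player II against R3: payoffs 3, 4, 6, 8 → best response b4.
Player II against R4: payoffs 2, 8, 9, 4 → best response b3.
Mutual best responses: (R3, b4); (R4, b3).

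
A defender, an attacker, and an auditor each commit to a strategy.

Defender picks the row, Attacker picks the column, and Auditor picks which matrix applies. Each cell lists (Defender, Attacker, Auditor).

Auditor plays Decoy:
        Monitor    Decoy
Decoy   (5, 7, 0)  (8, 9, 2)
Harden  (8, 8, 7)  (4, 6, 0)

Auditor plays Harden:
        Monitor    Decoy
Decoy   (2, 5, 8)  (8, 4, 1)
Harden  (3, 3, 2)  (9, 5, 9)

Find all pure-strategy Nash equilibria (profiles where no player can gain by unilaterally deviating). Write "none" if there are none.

The pure Nash equilibria are (Decoy, Decoy, Decoy) and (Harden, Monitor, Decoy) and (Harden, Decoy, Harden).

For each strategy profile, look for a profitable unilateral deviation.
(Decoy, Monitor, Decoy): Defender can switch to Harden (5 → 8). Not NE.
(Decoy, Monitor, Harden): Defender can switch to Harden (2 → 3). Not NE.
(Decoy, Decoy, Decoy): Defender gets 8, best alternative 4; Attacker gets 9, best alternative 7; Auditor gets 2, best alternative 1. No profitable deviation — NE.
(Decoy, Decoy, Harden): Defender can switch to Harden (8 → 9). Not NE.
(Harden, Monitor, Decoy): Defender gets 8, best alternative 5; Attacker gets 8, best alternative 6; Auditor gets 7, best alternative 2. No profitable deviation — NE.
(Harden, Monitor, Harden): Attacker can switch to Decoy (3 → 5). Not NE.
(Harden, Decoy, Decoy): Defender can switch to Decoy (4 → 8). Not NE.
(Harden, Decoy, Harden): Defender gets 9, best alternative 8; Attacker gets 5, best alternative 3; Auditor gets 9, best alternative 0. No profitable deviation — NE.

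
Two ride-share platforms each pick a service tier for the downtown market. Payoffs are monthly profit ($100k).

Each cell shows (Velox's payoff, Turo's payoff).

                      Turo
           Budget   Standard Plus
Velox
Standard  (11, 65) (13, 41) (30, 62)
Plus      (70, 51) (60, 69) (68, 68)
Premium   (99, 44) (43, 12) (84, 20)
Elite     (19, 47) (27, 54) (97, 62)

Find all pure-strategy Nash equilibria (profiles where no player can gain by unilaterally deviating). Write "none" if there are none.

(Plus, Standard) and (Premium, Budget) and (Elite, Plus)

For each strategy profile, look for a profitable unilateral deviation.
(Standard, Budget): Velox can switch to Plus (11 → 70). Not NE.
(Standard, Standard): Velox can switch to Plus (13 → 60). Not NE.
(Standard, Plus): Velox can switch to Plus (30 → 68). Not NE.
(Plus, Budget): Velox can switch to Premium (70 → 99). Not NE.
(Plus, Standard): Velox gets 60, best alternative 43; Turo gets 69, best alternative 68. No profitable deviation — NE.
(Plus, Plus): Velox can switch to Premium (68 → 84). Not NE.
(Premium, Budget): Velox gets 99, best alternative 70; Turo gets 44, best alternative 20. No profitable deviation — NE.
(Premium, Standard): Velox can switch to Plus (43 → 60). Not NE.
(Premium, Plus): Velox can switch to Elite (84 → 97). Not NE.
(Elite, Budget): Velox can switch to Plus (19 → 70). Not NE.
(Elite, Standard): Velox can switch to Plus (27 → 60). Not NE.
(Elite, Plus): Velox gets 97, best alternative 84; Turo gets 62, best alternative 54. No profitable deviation — NE.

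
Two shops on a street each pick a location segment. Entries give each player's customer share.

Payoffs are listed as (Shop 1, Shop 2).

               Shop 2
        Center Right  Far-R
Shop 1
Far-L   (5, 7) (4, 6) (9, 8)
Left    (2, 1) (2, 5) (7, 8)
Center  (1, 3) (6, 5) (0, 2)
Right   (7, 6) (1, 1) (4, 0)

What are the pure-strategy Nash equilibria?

The pure Nash equilibria are (Far-L, Far-R), (Center, Right), (Right, Center).

(Far-L, Center): Shop 1 can switch to Right (5 → 7). Not NE.
(Far-L, Right): Shop 1 can switch to Center (4 → 6). Not NE.
(Far-L, Far-R): Shop 1 gets 9, best alternative 7; Shop 2 gets 8, best alternative 7. No profitable deviation — NE.
(Left, Center): Shop 1 can switch to Far-L (2 → 5). Not NE.
(Left, Right): Shop 1 can switch to Far-L (2 → 4). Not NE.
(Left, Far-R): Shop 1 can switch to Far-L (7 → 9). Not NE.
(Center, Center): Shop 1 can switch to Far-L (1 → 5). Not NE.
(Center, Right): Shop 1 gets 6, best alternative 4; Shop 2 gets 5, best alternative 3. No profitable deviation — NE.
(Center, Far-R): Shop 1 can switch to Far-L (0 → 9). Not NE.
(Right, Center): Shop 1 gets 7, best alternative 5; Shop 2 gets 6, best alternative 1. No profitable deviation — NE.
(Right, Right): Shop 1 can switch to Far-L (1 → 4). Not NE.
(The remaining 1 profile has a profitable deviation by the same check.)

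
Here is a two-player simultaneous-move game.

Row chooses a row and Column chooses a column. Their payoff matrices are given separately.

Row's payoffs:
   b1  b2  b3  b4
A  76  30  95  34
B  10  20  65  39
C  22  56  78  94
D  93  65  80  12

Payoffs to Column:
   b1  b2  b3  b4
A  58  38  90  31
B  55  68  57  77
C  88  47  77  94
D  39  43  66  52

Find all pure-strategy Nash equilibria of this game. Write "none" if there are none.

(A, b1): Row can switch to D (76 → 93). Not NE.
(A, b2): Row can switch to C (30 → 56). Not NE.
(A, b3): Row gets 95, best alternative 80; Column gets 90, best alternative 58. No profitable deviation — NE.
(A, b4): Row can switch to B (34 → 39). Not NE.
(B, b1): Row can switch to A (10 → 76). Not NE.
(B, b2): Row can switch to A (20 → 30). Not NE.
(B, b3): Row can switch to A (65 → 95). Not NE.
(B, b4): Row can switch to C (39 → 94). Not NE.
(C, b1): Row can switch to A (22 → 76). Not NE.
(C, b4): Row gets 94, best alternative 39; Column gets 94, best alternative 88. No profitable deviation — NE.
(The remaining 6 profiles each have a profitable deviation by the same check.)

Pure-strategy Nash equilibria: (A, b3) and (C, b4)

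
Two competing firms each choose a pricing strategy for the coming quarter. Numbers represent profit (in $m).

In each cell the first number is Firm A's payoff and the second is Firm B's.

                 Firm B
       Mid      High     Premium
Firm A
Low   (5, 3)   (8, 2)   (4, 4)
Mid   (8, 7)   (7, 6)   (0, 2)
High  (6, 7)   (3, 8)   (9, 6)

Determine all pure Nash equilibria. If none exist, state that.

Firm A against Mid: payoffs 5, 8, 6 → best response Mid.
Firm A against High: payoffs 8, 7, 3 → best response Low.
Firm A against Premium: payoffs 4, 0, 9 → best response High.
Firm B against Low: payoffs 3, 2, 4 → best response Premium.
Firm B against Mid: payoffs 7, 6, 2 → best response Mid.
Firm B against High: payoffs 7, 8, 6 → best response High.
Mutual best responses: (Mid, Mid).

The unique pure-strategy Nash equilibrium is (Mid, Mid).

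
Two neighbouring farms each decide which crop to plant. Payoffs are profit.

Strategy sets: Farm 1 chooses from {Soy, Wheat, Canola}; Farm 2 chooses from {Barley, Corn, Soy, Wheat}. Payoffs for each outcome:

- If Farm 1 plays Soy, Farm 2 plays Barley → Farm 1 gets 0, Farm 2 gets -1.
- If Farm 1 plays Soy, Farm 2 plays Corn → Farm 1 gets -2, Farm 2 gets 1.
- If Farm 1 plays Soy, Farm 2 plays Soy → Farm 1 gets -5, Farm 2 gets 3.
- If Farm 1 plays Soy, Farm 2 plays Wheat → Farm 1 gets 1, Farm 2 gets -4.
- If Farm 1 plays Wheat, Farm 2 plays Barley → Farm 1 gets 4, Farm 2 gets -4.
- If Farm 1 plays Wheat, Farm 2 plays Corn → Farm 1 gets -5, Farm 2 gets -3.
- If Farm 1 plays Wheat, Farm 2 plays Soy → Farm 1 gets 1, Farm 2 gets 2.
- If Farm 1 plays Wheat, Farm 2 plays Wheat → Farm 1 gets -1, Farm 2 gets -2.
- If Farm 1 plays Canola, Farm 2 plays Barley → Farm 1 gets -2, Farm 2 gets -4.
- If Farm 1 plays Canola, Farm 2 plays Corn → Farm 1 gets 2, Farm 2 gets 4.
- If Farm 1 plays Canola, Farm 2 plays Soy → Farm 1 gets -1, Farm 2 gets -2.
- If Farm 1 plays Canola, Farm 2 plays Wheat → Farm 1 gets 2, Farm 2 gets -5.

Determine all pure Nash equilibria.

Farm 1 against Barley: payoffs 0, 4, -2 → best response Wheat.
Farm 1 against Corn: payoffs -2, -5, 2 → best response Canola.
Farm 1 against Soy: payoffs -5, 1, -1 → best response Wheat.
Farm 1 against Wheat: payoffs 1, -1, 2 → best response Canola.
Farm 2 against Soy: payoffs -1, 1, 3, -4 → best response Soy.
Farm 2 against Wheat: payoffs -4, -3, 2, -2 → best response Soy.
Farm 2 against Canola: payoffs -4, 4, -2, -5 → best response Corn.
Mutual best responses: (Wheat, Soy); (Canola, Corn).

(Wheat, Soy), (Canola, Corn)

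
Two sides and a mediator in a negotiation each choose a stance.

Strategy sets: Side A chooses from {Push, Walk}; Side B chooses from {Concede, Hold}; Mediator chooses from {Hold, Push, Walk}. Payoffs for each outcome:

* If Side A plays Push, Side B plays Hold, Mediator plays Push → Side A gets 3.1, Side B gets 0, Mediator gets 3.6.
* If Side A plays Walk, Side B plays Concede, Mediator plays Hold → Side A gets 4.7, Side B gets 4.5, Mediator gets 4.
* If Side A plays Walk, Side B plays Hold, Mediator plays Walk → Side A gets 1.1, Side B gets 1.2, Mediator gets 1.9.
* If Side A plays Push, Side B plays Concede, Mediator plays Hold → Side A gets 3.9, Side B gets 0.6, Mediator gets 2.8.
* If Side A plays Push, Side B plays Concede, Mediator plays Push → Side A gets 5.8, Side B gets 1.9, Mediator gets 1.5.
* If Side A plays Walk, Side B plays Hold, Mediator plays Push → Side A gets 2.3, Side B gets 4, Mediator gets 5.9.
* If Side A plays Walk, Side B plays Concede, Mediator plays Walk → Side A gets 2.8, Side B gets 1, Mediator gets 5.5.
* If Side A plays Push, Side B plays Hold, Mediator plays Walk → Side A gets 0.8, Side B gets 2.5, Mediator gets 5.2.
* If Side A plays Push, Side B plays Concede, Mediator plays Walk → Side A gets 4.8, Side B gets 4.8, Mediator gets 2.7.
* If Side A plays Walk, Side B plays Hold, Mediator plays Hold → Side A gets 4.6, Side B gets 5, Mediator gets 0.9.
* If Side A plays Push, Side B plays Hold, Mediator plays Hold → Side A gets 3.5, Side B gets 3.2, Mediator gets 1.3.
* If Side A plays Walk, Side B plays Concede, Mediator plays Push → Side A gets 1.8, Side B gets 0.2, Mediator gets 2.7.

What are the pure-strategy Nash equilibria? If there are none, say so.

none

Mark each player's best response to every combination of opponents' strategies; a profile where every player is best-responding is a pure Nash equilibrium.
Side A against (Concede, Hold): payoffs 3.9, 4.7 → best response Walk.
Side A against (Concede, Push): payoffs 5.8, 1.8 → best response Push.
Side A against (Concede, Walk): payoffs 4.8, 2.8 → best response Push.
Side A against (Hold, Hold): payoffs 3.5, 4.6 → best response Walk.
Side A against (Hold, Push): payoffs 3.1, 2.3 → best response Push.
Side A against (Hold, Walk): payoffs 0.8, 1.1 → best response Walk.
Side B against (Push, Hold): payoffs 0.6, 3.2 → best response Hold.
Side B against (Push, Push): payoffs 1.9, 0 → best response Concede.
Side B against (Push, Walk): payoffs 4.8, 2.5 → best response Concede.
Side B against (Walk, Hold): payoffs 4.5, 5 → best response Hold.
Side B against (Walk, Push): payoffs 0.2, 4 → best response Hold.
Side B against (Walk, Walk): payoffs 1, 1.2 → best response Hold.
Mediator against (Push, Concede): payoffs 2.8, 1.5, 2.7 → best response Hold.
Mediator against (Push, Hold): payoffs 1.3, 3.6, 5.2 → best response Walk.
Mediator against (Walk, Concede): payoffs 4, 2.7, 5.5 → best response Walk.
Mediator against (Walk, Hold): payoffs 0.9, 5.9, 1.9 → best response Push.
No profile is a mutual best response for all players.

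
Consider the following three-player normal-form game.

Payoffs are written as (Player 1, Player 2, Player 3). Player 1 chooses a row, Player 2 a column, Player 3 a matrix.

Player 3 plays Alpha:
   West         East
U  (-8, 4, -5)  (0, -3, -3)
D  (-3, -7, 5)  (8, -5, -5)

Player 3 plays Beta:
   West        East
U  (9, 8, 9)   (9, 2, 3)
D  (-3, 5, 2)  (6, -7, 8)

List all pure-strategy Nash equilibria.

(U, West, Alpha): Player 1 can switch to D (-8 → -3). Not NE.
(U, West, Beta): Player 1 gets 9, best alternative -3; Player 2 gets 8, best alternative 2; Player 3 gets 9, best alternative -5. No profitable deviation — NE.
(U, East, Alpha): Player 1 can switch to D (0 → 8). Not NE.
(U, East, Beta): Player 2 can switch to West (2 → 8). Not NE.
(D, West, Alpha): Player 2 can switch to East (-7 → -5). Not NE.
(D, West, Beta): Player 1 can switch to U (-3 → 9). Not NE.
(D, East, Alpha): Player 3 can switch to Beta (-5 → 8). Not NE.
(D, East, Beta): Player 1 can switch to U (6 → 9). Not NE.

Pure NE: (U, West, Beta)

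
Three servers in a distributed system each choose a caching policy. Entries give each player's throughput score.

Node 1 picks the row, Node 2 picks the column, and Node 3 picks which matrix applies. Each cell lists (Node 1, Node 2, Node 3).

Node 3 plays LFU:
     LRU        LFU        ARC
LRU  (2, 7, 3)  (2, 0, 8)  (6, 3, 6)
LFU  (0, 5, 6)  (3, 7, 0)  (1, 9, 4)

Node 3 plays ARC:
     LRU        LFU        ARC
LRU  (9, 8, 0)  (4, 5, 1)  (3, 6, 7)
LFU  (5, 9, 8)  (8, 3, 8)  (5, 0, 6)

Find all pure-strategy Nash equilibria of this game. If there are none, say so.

(LRU, LRU, LFU)

(LRU, LRU, LFU): Node 1 gets 2, best alternative 0; Node 2 gets 7, best alternative 3; Node 3 gets 3, best alternative 0. No profitable deviation — NE.
(LRU, LRU, ARC): Node 3 can switch to LFU (0 → 3). Not NE.
(LRU, LFU, LFU): Node 1 can switch to LFU (2 → 3). Not NE.
(LRU, LFU, ARC): Node 1 can switch to LFU (4 → 8). Not NE.
(LRU, ARC, LFU): Node 2 can switch to LRU (3 → 7). Not NE.
(LRU, ARC, ARC): Node 1 can switch to LFU (3 → 5). Not NE.
(LFU, LRU, LFU): Node 1 can switch to LRU (0 → 2). Not NE.
(LFU, LRU, ARC): Node 1 can switch to LRU (5 → 9). Not NE.
(LFU, LFU, LFU): Node 2 can switch to ARC (7 → 9). Not NE.
(LFU, LFU, ARC): Node 2 can switch to LRU (3 → 9). Not NE.
(LFU, ARC, LFU): Node 1 can switch to LRU (1 → 6). Not NE.
(The remaining 1 profile has a profitable deviation by the same check.)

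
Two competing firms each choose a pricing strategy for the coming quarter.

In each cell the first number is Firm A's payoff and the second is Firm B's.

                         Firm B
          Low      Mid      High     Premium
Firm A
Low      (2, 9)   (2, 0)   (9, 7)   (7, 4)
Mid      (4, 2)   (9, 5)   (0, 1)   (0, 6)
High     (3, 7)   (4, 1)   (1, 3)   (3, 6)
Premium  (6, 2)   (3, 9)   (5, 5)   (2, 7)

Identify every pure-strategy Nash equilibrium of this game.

Firm A against Low: payoffs 2, 4, 3, 6 → best response Premium.
Firm A against Mid: payoffs 2, 9, 4, 3 → best response Mid.
Firm A against High: payoffs 9, 0, 1, 5 → best response Low.
Firm A against Premium: payoffs 7, 0, 3, 2 → best response Low.
Firm B against Low: payoffs 9, 0, 7, 4 → best response Low.
Firm B against Mid: payoffs 2, 5, 1, 6 → best response Premium.
Firm B against High: payoffs 7, 1, 3, 6 → best response Low.
Firm B against Premium: payoffs 2, 9, 5, 7 → best response Mid.
No profile is a mutual best response for all players.

There is no pure-strategy Nash equilibrium.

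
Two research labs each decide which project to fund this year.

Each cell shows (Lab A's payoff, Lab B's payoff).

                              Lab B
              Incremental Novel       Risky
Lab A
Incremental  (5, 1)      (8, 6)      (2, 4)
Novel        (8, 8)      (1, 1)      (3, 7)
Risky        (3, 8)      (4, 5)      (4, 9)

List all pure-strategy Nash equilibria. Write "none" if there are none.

(Incremental, Incremental): Lab A can switch to Novel (5 → 8). Not NE.
(Incremental, Novel): Lab A gets 8, best alternative 4; Lab B gets 6, best alternative 4. No profitable deviation — NE.
(Incremental, Risky): Lab A can switch to Novel (2 → 3). Not NE.
(Novel, Incremental): Lab A gets 8, best alternative 5; Lab B gets 8, best alternative 7. No profitable deviation — NE.
(Novel, Novel): Lab A can switch to Incremental (1 → 8). Not NE.
(Novel, Risky): Lab A can switch to Risky (3 → 4). Not NE.
(Risky, Incremental): Lab A can switch to Incremental (3 → 5). Not NE.
(Risky, Novel): Lab A can switch to Incremental (4 → 8). Not NE.
(Risky, Risky): Lab A gets 4, best alternative 3; Lab B gets 9, best alternative 8. No profitable deviation — NE.

(Incremental, Novel); (Novel, Incremental); (Risky, Risky)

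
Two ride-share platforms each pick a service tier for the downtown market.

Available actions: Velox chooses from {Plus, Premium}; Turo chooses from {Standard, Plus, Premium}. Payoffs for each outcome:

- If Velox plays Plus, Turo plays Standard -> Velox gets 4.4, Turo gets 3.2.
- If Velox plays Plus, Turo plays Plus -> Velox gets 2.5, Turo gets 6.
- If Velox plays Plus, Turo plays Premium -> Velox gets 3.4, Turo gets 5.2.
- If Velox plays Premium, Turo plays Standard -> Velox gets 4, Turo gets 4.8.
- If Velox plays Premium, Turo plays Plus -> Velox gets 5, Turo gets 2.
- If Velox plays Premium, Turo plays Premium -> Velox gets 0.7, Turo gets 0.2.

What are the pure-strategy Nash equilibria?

There is no pure-strategy Nash equilibrium.

Velox against Standard: payoffs 4.4, 4 → best response Plus.
Velox against Plus: payoffs 2.5, 5 → best response Premium.
Velox against Premium: payoffs 3.4, 0.7 → best response Plus.
Turo against Plus: payoffs 3.2, 6, 5.2 → best response Plus.
Turo against Premium: payoffs 4.8, 2, 0.2 → best response Standard.
No profile is a mutual best response for all players.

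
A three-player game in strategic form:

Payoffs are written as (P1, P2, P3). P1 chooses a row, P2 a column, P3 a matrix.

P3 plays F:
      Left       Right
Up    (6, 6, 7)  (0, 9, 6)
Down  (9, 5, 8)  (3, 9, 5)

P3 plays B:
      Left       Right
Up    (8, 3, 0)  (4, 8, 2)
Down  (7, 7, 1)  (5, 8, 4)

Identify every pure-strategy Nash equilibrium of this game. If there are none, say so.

(Down, Right, F)

P1 against (Left, F): payoffs 6, 9 → best response Down.
P1 against (Left, B): payoffs 8, 7 → best response Up.
P1 against (Right, F): payoffs 0, 3 → best response Down.
P1 against (Right, B): payoffs 4, 5 → best response Down.
P2 against (Up, F): payoffs 6, 9 → best response Right.
P2 against (Up, B): payoffs 3, 8 → best response Right.
P2 against (Down, F): payoffs 5, 9 → best response Right.
P2 against (Down, B): payoffs 7, 8 → best response Right.
P3 against (Up, Left): payoffs 7, 0 → best response F.
P3 against (Up, Right): payoffs 6, 2 → best response F.
P3 against (Down, Left): payoffs 8, 1 → best response F.
P3 against (Down, Right): payoffs 5, 4 → best response F.
Mutual best responses: (Down, Right, F).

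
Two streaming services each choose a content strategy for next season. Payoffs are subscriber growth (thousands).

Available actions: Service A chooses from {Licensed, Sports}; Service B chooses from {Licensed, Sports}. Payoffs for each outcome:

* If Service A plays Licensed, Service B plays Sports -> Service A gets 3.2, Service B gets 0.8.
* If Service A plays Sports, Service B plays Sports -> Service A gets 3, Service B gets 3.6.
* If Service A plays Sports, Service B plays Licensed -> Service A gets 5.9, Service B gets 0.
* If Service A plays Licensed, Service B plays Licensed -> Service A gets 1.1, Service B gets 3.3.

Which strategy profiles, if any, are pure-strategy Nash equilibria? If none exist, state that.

Service A against Licensed: payoffs 1.1, 5.9 → best response Sports.
Service A against Sports: payoffs 3.2, 3 → best response Licensed.
Service B against Licensed: payoffs 3.3, 0.8 → best response Licensed.
Service B against Sports: payoffs 0, 3.6 → best response Sports.
No profile is a mutual best response for all players.

none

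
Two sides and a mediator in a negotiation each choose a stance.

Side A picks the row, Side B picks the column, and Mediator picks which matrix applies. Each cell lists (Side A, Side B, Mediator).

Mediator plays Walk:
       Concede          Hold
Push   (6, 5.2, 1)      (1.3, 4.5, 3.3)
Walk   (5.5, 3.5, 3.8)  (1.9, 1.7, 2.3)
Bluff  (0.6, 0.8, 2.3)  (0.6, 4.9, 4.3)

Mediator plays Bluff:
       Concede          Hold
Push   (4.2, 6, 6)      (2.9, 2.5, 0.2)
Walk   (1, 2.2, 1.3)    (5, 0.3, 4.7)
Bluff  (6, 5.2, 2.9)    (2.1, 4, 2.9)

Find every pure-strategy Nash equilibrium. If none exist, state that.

For each player, find the best response to each opponent profile; mutual best responses are the pure NE.
Side A against (Concede, Walk): payoffs 6, 5.5, 0.6 → best response Push.
Side A against (Concede, Bluff): payoffs 4.2, 1, 6 → best response Bluff.
Side A against (Hold, Walk): payoffs 1.3, 1.9, 0.6 → best response Walk.
Side A against (Hold, Bluff): payoffs 2.9, 5, 2.1 → best response Walk.
Side B against (Push, Walk): payoffs 5.2, 4.5 → best response Concede.
Side B against (Push, Bluff): payoffs 6, 2.5 → best response Concede.
Side B against (Walk, Walk): payoffs 3.5, 1.7 → best response Concede.
Side B against (Walk, Bluff): payoffs 2.2, 0.3 → best response Concede.
Side B against (Bluff, Walk): payoffs 0.8, 4.9 → best response Hold.
Side B against (Bluff, Bluff): payoffs 5.2, 4 → best response Concede.
Mediator against (Push, Concede): payoffs 1, 6 → best response Bluff.
Mediator against (Push, Hold): payoffs 3.3, 0.2 → best response Walk.
Mediator against (Walk, Concede): payoffs 3.8, 1.3 → best response Walk.
Mediator against (Walk, Hold): payoffs 2.3, 4.7 → best response Bluff.
Mediator against (Bluff, Concede): payoffs 2.3, 2.9 → best response Bluff.
Mediator against (Bluff, Hold): payoffs 4.3, 2.9 → best response Walk.
Mutual best responses: (Bluff, Concede, Bluff).

(Bluff, Concede, Bluff)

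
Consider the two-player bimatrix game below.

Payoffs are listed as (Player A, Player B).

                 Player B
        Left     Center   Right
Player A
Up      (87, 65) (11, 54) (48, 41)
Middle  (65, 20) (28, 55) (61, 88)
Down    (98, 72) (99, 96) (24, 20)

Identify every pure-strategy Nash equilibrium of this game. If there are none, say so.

Mark each player's best response to every combination of opponents' strategies; a profile where every player is best-responding is a pure Nash equilibrium.
Player A against Left: payoffs 87, 65, 98 → best response Down.
Player A against Center: payoffs 11, 28, 99 → best response Down.
Player A against Right: payoffs 48, 61, 24 → best response Middle.
Player B against Up: payoffs 65, 54, 41 → best response Left.
Player B against Middle: payoffs 20, 55, 88 → best response Right.
Player B against Down: payoffs 72, 96, 20 → best response Center.
Mutual best responses: (Middle, Right); (Down, Center).

(Middle, Right), (Down, Center)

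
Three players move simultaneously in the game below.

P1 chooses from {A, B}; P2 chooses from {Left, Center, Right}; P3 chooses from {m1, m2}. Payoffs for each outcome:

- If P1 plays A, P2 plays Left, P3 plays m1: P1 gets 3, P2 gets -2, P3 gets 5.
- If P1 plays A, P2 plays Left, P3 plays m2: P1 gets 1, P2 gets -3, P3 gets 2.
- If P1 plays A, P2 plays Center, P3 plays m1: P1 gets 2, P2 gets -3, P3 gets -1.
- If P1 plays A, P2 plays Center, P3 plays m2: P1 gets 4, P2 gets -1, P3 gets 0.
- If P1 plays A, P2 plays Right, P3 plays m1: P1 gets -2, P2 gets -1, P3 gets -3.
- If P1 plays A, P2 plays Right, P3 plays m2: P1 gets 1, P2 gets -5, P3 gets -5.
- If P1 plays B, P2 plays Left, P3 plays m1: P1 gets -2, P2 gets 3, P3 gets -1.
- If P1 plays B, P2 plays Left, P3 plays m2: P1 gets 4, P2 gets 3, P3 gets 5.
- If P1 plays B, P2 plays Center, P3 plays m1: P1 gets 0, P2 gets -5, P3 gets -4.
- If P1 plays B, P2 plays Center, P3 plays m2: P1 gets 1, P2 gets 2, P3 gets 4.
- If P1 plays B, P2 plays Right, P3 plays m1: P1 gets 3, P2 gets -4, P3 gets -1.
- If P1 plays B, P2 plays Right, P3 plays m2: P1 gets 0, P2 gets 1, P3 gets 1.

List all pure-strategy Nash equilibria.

(A, Center, m2); (B, Left, m2)

(A, Left, m1): P2 can switch to Right (-2 → -1). Not NE.
(A, Left, m2): P1 can switch to B (1 → 4). Not NE.
(A, Center, m1): P2 can switch to Left (-3 → -2). Not NE.
(A, Center, m2): P1 gets 4, best alternative 1; P2 gets -1, best alternative -3; P3 gets 0, best alternative -1. No profitable deviation — NE.
(A, Right, m1): P1 can switch to B (-2 → 3). Not NE.
(A, Right, m2): P2 can switch to Left (-5 → -3). Not NE.
(B, Left, m1): P1 can switch to A (-2 → 3). Not NE.
(B, Left, m2): P1 gets 4, best alternative 1; P2 gets 3, best alternative 2; P3 gets 5, best alternative -1. No profitable deviation — NE.
(B, Center, m1): P1 can switch to A (0 → 2). Not NE.
(B, Center, m2): P1 can switch to A (1 → 4). Not NE.
(The remaining 2 profiles each have a profitable deviation by the same check.)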